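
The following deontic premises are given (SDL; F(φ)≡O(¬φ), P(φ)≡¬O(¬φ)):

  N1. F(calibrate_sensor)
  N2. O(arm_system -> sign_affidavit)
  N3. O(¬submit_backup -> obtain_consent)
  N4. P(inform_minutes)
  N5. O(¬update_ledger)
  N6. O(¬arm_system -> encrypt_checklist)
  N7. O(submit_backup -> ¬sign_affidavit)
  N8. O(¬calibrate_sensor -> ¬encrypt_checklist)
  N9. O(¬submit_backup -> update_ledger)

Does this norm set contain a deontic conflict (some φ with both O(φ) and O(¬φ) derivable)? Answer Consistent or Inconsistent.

Premise 5 states O(¬update_ledger) outright.
Premise 9 is O(¬submit_backup -> update_ledger); contrapositively O(¬update_ledger -> submit_backup). Since O(¬update_ledger) holds, K gives O(submit_backup).
Applying K to premise 7 (O(submit_backup -> ¬sign_affidavit)) and O(submit_backup) yields O(¬sign_affidavit).
The contrapositive of premise 2 (O(arm_system -> sign_affidavit)) is O(¬sign_affidavit -> ¬arm_system), and O(¬sign_affidavit) is already established, so O(¬arm_system).
Applying K to premise 6 (O(¬arm_system -> encrypt_checklist)) and O(¬arm_system) yields O(encrypt_checklist).
Premise 8, O(¬calibrate_sensor -> ¬encrypt_checklist), contraposes to O(encrypt_checklist -> calibrate_sensor); with O(encrypt_checklist) we get O(calibrate_sensor).
However, F(calibrate_sensor) at premise 1 amounts to O(¬calibrate_sensor).
We now have both O(calibrate_sensor) and O(¬calibrate_sensor) — calibrate_sensor is simultaneously obligatory and forbidden, violating the D-axiom.

Inconsistent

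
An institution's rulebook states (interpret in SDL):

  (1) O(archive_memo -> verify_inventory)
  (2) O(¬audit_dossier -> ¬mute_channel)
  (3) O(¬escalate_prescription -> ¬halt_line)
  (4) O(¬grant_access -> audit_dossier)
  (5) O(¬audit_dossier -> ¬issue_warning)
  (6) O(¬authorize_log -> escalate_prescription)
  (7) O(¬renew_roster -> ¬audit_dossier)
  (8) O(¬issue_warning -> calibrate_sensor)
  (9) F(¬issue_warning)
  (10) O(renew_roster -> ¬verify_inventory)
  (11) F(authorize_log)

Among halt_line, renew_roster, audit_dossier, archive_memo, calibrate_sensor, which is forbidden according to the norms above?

Premise 9 is F(¬issue_warning), i.e. O(issue_warning).
The contrapositive of premise 5 (O(¬audit_dossier -> ¬issue_warning)) is O(issue_warning -> audit_dossier), and O(issue_warning) is already established, so O(audit_dossier).
The contrapositive of premise 7 (O(¬renew_roster -> ¬audit_dossier)) is O(audit_dossier -> renew_roster), and O(audit_dossier) is already established, so O(renew_roster).
With premise 10, O(renew_roster -> ¬verify_inventory), the K-axiom yields O(¬verify_inventory).
The contrapositive of premise 1 (O(archive_memo -> verify_inventory)) is O(¬verify_inventory -> ¬archive_memo), and O(¬verify_inventory) is already established, so O(¬archive_memo).
So O(¬archive_memo) holds, i.e. archive_memo is forbidden. None of the other listed options is forbidden under the premises.

archive_memo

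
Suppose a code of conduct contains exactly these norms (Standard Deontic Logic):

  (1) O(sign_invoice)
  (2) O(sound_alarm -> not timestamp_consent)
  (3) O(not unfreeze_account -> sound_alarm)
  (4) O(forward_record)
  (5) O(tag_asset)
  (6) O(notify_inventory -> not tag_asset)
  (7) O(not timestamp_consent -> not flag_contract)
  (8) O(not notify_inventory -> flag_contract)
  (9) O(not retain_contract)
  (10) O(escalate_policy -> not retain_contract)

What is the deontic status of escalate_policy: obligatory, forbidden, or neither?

Neither

Premise 10 is O(escalate_policy -> not retain_contract); even if O(not retain_contract) held, inferring O(escalate_policy) would be affirming the consequent — invalid.
No premise or chain of K-axiom applications forces O(escalate_policy), and none forces O(not escalate_policy). So escalate_policy is neither obligatory nor forbidden under these norms.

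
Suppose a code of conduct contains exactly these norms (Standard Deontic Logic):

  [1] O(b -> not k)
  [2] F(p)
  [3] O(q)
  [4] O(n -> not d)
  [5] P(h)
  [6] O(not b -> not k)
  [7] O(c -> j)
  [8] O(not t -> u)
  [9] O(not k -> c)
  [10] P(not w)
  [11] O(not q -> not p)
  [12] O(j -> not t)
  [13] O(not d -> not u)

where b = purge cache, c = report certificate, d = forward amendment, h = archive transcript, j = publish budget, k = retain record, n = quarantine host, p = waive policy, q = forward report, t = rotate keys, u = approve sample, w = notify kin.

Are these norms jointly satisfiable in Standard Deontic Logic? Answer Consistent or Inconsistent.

Consistent

Premise 11 is O(not q -> not p); even if O(not p) held, inferring O(not q) would be affirming the consequent — invalid.
So O(not q) is not derivable, and the apparent clash with O(q) does not arise.
A world satisfying every obligation exists (e.g. b=false, c=true, d=true, h=false, j=true, k=false, n=false, p=false, q=true, t=false, u=true, w=false); no atom is both obligatory and forbidden, so the set is consistent.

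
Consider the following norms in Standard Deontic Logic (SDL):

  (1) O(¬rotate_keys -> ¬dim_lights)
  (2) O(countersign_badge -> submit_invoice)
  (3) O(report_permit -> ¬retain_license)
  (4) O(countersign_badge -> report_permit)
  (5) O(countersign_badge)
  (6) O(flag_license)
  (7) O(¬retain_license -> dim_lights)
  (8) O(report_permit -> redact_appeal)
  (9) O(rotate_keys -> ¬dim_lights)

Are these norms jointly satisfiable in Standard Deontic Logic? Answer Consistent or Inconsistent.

Inconsistent

By case analysis on ¬rotate_keys: premise 1 gives O(¬rotate_keys -> ¬dim_lights) and premise 9 gives O(rotate_keys -> ¬dim_lights), so O(¬dim_lights) either way.
Premise 7, O(¬retain_license -> dim_lights), contraposes to O(¬dim_lights -> retain_license); with O(¬dim_lights) we get O(retain_license).
Premise 3 is O(report_permit -> ¬retain_license); contrapositively O(retain_license -> ¬report_permit). Since O(retain_license) holds, K gives O(¬report_permit).
Premise 4, O(countersign_badge -> report_permit), contraposes to O(¬report_permit -> ¬countersign_badge); with O(¬report_permit) we get O(¬countersign_badge).
Yet premise 5 states O(countersign_badge).
We now have both O(¬countersign_badge) and O(countersign_badge) — countersign_badge is simultaneously obligatory and forbidden, violating the D-axiom.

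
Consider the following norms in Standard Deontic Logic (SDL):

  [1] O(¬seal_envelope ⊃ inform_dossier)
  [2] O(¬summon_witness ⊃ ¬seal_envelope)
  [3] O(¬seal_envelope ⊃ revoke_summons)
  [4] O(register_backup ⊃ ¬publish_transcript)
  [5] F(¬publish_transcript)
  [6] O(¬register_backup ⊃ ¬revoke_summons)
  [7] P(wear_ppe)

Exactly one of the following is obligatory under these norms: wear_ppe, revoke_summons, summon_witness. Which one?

Premise 5, F(¬publish_transcript), is equivalent to O(publish_transcript).
The contrapositive of premise 4 (O(register_backup ⊃ ¬publish_transcript)) is O(publish_transcript ⊃ ¬register_backup), and O(publish_transcript) is already established, so O(¬register_backup).
Premise 6 is O(¬register_backup ⊃ ¬revoke_summons); since O(¬register_backup), deontic closure gives O(¬revoke_summons).
The contrapositive of premise 3 (O(¬seal_envelope ⊃ revoke_summons)) is O(¬revoke_summons ⊃ seal_envelope), and O(¬revoke_summons) is already established, so O(seal_envelope).
The contrapositive of premise 2 (O(¬summon_witness ⊃ ¬seal_envelope)) is O(seal_envelope ⊃ summon_witness), and O(seal_envelope) is already established, so O(summon_witness).
So O(summon_witness) holds — summon_witness is obligatory. None of the other listed options is made obligatory by any chain of premises.

summon_witness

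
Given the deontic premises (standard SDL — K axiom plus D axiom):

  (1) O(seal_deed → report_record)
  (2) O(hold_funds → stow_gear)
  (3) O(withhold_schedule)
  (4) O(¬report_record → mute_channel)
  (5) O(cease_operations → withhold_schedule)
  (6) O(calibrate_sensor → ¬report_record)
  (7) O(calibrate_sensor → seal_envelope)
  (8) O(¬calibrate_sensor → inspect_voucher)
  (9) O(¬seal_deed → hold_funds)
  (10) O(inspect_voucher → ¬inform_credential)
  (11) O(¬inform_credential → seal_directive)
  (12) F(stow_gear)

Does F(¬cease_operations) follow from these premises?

No

Premise 5 is O(cease_operations → withhold_schedule); even if O(withhold_schedule) held, inferring O(cease_operations) would be affirming the consequent — invalid.
No other premise forces O(cease_operations). An ideal world satisfying every premise can still have ¬cease_operations true, so F(¬cease_operations) is not derivable.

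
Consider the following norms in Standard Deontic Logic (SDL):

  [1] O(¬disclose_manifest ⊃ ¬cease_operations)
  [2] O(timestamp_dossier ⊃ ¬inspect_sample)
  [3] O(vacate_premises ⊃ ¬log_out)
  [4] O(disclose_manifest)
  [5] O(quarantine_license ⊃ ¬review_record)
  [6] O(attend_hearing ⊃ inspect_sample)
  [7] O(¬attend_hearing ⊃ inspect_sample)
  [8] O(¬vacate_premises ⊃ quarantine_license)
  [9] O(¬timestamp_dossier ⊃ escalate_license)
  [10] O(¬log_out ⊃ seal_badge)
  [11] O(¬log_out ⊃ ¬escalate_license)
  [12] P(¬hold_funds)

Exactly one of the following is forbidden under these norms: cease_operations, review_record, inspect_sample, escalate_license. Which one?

review_record

Premises 7 and 6 are O(¬attend_hearing ⊃ inspect_sample) and O(attend_hearing ⊃ inspect_sample); every ideal world satisfies ¬attend_hearing or attend_hearing, so in either case inspect_sample holds — hence O(inspect_sample).
Premise 2 is O(timestamp_dossier ⊃ ¬inspect_sample); contrapositively O(inspect_sample ⊃ ¬timestamp_dossier). Since O(inspect_sample) holds, K gives O(¬timestamp_dossier).
Applying K to premise 9 (O(¬timestamp_dossier ⊃ escalate_license)) and O(¬timestamp_dossier) yields O(escalate_license).
Premise 11 is O(¬log_out ⊃ ¬escalate_license); contrapositively O(escalate_license ⊃ log_out). Since O(escalate_license) holds, K gives O(log_out).
The contrapositive of premise 3 (O(vacate_premises ⊃ ¬log_out)) is O(log_out ⊃ ¬vacate_premises), and O(log_out) is already established, so O(¬vacate_premises).
Premise 8 is O(¬vacate_premises ⊃ quarantine_license); since O(¬vacate_premises), deontic closure gives O(quarantine_license).
From O(quarantine_license) and premise 5, O(quarantine_license ⊃ ¬review_record), we obtain O(¬review_record).
So O(¬review_record) holds, i.e. review_record is forbidden. None of the other listed options is forbidden under the premises.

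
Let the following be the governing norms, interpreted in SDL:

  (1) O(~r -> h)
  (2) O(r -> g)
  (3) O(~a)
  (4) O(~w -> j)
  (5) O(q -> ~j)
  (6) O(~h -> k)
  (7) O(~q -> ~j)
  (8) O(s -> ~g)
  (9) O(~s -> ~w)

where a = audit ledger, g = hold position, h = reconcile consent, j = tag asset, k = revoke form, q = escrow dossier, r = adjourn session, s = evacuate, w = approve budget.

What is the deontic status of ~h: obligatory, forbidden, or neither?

Forbidden

Premises 5 and 7 cover both cases: O(q -> ~j) and O(~q -> ~j). Since q ∨ ~q is a tautology, O(~j) follows.
The contrapositive of premise 4 (O(~w -> j)) is O(~j -> w), and O(~j) is already established, so O(w).
Premise 9, O(~s -> ~w), contraposes to O(w -> s); with O(w) we get O(s).
Premise 8 is O(s -> ~g); since O(s), deontic closure gives O(~g).
The contrapositive of premise 2 (O(r -> g)) is O(~g -> ~r), and O(~g) is already established, so O(~r).
Applying K to premise 1 (O(~r -> h)) and O(~r) yields O(h).
Premises 3, 6 do not contribute to this derivation.
Thus O(h), which is F(~h): ~h is forbidden.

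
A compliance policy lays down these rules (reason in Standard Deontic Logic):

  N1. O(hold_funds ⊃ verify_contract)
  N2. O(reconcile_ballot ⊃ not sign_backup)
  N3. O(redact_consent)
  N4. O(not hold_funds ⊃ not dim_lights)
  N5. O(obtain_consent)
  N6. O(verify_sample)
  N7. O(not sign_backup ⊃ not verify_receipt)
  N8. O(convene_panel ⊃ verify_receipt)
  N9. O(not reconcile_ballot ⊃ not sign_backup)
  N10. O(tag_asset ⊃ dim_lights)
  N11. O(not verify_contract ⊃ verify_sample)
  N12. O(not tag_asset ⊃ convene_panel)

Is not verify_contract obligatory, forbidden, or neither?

Premises 2 and 9 are O(reconcile_ballot ⊃ not sign_backup) and O(not reconcile_ballot ⊃ not sign_backup); every ideal world satisfies reconcile_ballot or not reconcile_ballot, so in either case not sign_backup holds — hence O(not sign_backup).
Applying K to premise 7 (O(not sign_backup ⊃ not verify_receipt)) and O(not sign_backup) yields O(not verify_receipt).
The contrapositive of premise 8 (O(convene_panel ⊃ verify_receipt)) is O(not verify_receipt ⊃ not convene_panel), and O(not verify_receipt) is already established, so O(not convene_panel).
The contrapositive of premise 12 (O(not tag_asset ⊃ convene_panel)) is O(not convene_panel ⊃ tag_asset), and O(not convene_panel) is already established, so O(tag_asset).
Applying K to premise 10 (O(tag_asset ⊃ dim_lights)) and O(tag_asset) yields O(dim_lights).
The contrapositive of premise 4 (O(not hold_funds ⊃ not dim_lights)) is O(dim_lights ⊃ hold_funds), and O(dim_lights) is already established, so O(hold_funds).
From O(hold_funds) and premise 1, O(hold_funds ⊃ verify_contract), we obtain O(verify_contract).
Premises 3, 5, 6, 11 do not contribute to this derivation.
Thus O(verify_contract), which is F(not verify_contract): not verify_contract is forbidden.

Forbidden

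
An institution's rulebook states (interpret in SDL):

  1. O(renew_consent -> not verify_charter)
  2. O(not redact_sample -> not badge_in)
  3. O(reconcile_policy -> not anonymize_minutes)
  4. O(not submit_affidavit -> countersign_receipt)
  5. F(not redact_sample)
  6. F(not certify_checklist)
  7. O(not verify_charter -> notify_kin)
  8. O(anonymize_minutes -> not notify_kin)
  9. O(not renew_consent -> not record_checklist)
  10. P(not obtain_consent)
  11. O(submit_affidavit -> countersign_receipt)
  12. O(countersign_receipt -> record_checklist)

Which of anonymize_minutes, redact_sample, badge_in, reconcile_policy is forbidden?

By case analysis on not submit_affidavit: premise 4 gives O(not submit_affidavit -> countersign_receipt) and premise 11 gives O(submit_affidavit -> countersign_receipt), so O(countersign_receipt) either way.
Applying K to premise 12 (O(countersign_receipt -> record_checklist)) and O(countersign_receipt) yields O(record_checklist).
The contrapositive of premise 9 (O(not renew_consent -> not record_checklist)) is O(record_checklist -> renew_consent), and O(record_checklist) is already established, so O(renew_consent).
With premise 1, O(renew_consent -> not verify_charter), the K-axiom yields O(not verify_charter).
Premise 7 is O(not verify_charter -> notify_kin); since O(not verify_charter), deontic closure gives O(notify_kin).
Premise 8, O(anonymize_minutes -> not notify_kin), contraposes to O(notify_kin -> not anonymize_minutes); with O(notify_kin) we get O(not anonymize_minutes).
So O(not anonymize_minutes) holds, i.e. anonymize_minutes is forbidden. None of the other listed options is forbidden under the premises.

anonymize_minutes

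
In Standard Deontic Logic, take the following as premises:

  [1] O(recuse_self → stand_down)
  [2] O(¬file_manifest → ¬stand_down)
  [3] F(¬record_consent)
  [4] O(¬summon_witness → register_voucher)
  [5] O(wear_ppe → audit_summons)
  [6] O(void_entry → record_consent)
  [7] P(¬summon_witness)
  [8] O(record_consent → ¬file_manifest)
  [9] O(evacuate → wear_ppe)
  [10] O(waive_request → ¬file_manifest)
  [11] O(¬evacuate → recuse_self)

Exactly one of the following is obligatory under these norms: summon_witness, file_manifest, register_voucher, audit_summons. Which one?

audit_summons

Premise 3, F(¬record_consent), is equivalent to O(record_consent).
With premise 8, O(record_consent → ¬file_manifest), the K-axiom yields O(¬file_manifest).
Premise 2 is O(¬file_manifest → ¬stand_down); since O(¬file_manifest), deontic closure gives O(¬stand_down).
The contrapositive of premise 1 (O(recuse_self → stand_down)) is O(¬stand_down → ¬recuse_self), and O(¬stand_down) is already established, so O(¬recuse_self).
Premise 11, O(¬evacuate → recuse_self), contraposes to O(¬recuse_self → evacuate); with O(¬recuse_self) we get O(evacuate).
From O(evacuate) and premise 9, O(evacuate → wear_ppe), we obtain O(wear_ppe).
Premise 5 is O(wear_ppe → audit_summons); since O(wear_ppe), deontic closure gives O(audit_summons).
So O(audit_summons) holds — audit_summons is obligatory. None of the other listed options is made obligatory by any chain of premises.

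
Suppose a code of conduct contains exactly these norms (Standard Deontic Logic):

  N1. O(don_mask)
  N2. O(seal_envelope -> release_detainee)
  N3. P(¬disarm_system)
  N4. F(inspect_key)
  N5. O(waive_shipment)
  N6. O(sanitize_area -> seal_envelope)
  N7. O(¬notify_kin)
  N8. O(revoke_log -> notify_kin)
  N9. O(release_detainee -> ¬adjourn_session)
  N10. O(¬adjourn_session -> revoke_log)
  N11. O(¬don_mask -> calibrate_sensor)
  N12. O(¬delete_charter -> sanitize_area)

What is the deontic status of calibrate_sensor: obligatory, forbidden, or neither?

Neither

Premise 11 is O(¬don_mask -> calibrate_sensor), but O(¬don_mask) is not derivable from the premises, so it does not yield O(calibrate_sensor).
No premise or chain of K-axiom applications forces O(calibrate_sensor), and none forces O(¬calibrate_sensor). So calibrate_sensor is neither obligatory nor forbidden under these norms.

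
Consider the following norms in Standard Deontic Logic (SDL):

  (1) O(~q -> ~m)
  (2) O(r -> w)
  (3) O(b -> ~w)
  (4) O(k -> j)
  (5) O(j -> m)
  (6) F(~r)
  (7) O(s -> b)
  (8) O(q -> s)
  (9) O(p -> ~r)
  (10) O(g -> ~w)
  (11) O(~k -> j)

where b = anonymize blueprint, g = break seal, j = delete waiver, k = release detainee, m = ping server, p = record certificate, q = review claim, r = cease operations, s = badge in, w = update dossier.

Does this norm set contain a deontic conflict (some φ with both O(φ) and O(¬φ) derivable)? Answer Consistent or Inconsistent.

By case analysis on k: premise 4 gives O(k -> j) and premise 11 gives O(~k -> j), so O(j) either way.
Premise 5 is O(j -> m); since O(j), deontic closure gives O(m).
The contrapositive of premise 1 (O(~q -> ~m)) is O(m -> q), and O(m) is already established, so O(q).
Applying K to premise 8 (O(q -> s)) and O(q) yields O(s).
Applying K to premise 7 (O(s -> b)) and O(s) yields O(b).
With premise 3, O(b -> ~w), the K-axiom yields O(~w).
Premise 2 is O(r -> w); contrapositively O(~w -> ~r). Since O(~w) holds, K gives O(~r).
But premise 6, F(~r), means O(r).
We now have both O(~r) and O(r) — r is simultaneously obligatory and forbidden, violating the D-axiom.

Inconsistent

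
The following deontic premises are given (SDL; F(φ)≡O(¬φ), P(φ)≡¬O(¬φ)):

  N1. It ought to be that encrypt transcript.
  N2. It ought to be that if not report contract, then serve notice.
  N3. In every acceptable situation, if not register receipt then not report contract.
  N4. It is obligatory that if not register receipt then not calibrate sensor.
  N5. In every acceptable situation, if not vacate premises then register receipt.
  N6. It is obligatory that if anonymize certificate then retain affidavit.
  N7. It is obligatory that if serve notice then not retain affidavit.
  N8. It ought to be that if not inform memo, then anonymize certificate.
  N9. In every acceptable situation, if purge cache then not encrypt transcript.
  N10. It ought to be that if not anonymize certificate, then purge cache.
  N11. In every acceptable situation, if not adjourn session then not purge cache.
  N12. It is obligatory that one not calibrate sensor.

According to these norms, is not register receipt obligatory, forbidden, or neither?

Premise 1 gives O(encrypt_transcript).
The contrapositive of premise 9 (O(purge_cache → ¬encrypt_transcript)) is O(encrypt_transcript → ¬purge_cache), and O(encrypt_transcript) is already established, so O(¬purge_cache).
Premise 10 is O(¬anonymize_certificate → purge_cache); contrapositively O(¬purge_cache → anonymize_certificate). Since O(¬purge_cache) holds, K gives O(anonymize_certificate).
Premise 6 is O(anonymize_certificate → retain_affidavit); since O(anonymize_certificate), deontic closure gives O(retain_affidavit).
Premise 7 is O(serve_notice → ¬retain_affidavit); contrapositively O(retain_affidavit → ¬serve_notice). Since O(retain_affidavit) holds, K gives O(¬serve_notice).
Premise 2, O(¬report_contract → serve_notice), contraposes to O(¬serve_notice → report_contract); with O(¬serve_notice) we get O(report_contract).
Premise 3 is O(¬register_receipt → ¬report_contract); contrapositively O(report_contract → register_receipt). Since O(report_contract) holds, K gives O(register_receipt).
Premises 4, 5, 8, 11, 12 do not contribute to this derivation.
Thus O(register_receipt), which is F(¬register_receipt): ¬register_receipt is forbidden.

Forbidden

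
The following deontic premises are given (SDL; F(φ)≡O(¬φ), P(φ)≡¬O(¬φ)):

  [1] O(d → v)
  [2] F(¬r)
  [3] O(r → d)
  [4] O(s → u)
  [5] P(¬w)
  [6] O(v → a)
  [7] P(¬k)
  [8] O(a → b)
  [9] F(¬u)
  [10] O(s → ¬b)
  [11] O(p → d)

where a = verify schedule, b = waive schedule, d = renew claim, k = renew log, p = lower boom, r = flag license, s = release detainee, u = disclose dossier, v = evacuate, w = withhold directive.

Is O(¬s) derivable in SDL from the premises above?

F(¬r) at premise 2 means O(r).
With premise 3, O(r → d), the K-axiom yields O(d).
From O(d) and premise 1, O(d → v), we obtain O(v).
Premise 6 is O(v → a); since O(v), deontic closure gives O(a).
From O(a) and premise 8, O(a → b), we obtain O(b).
The contrapositive of premise 10 (O(s → ¬b)) is O(b → ¬s), and O(b) is already established, so O(¬s).
Premises 4, 5, 7, 9, 11 do not contribute to this derivation.
So O(¬s) follows.

Yes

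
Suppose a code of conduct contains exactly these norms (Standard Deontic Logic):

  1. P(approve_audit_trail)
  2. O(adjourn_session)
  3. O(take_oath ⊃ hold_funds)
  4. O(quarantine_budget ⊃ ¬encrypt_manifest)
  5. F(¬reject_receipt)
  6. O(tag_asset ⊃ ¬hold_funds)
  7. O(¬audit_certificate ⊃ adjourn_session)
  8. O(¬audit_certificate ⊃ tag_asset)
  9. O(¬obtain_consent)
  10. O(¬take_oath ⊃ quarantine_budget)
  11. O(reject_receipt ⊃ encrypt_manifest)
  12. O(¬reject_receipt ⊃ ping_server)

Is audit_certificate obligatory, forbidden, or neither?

Obligatory

Premise 5 is F(¬reject_receipt), i.e. O(reject_receipt).
With premise 11, O(reject_receipt ⊃ encrypt_manifest), the K-axiom yields O(encrypt_manifest).
Premise 4, O(quarantine_budget ⊃ ¬encrypt_manifest), contraposes to O(encrypt_manifest ⊃ ¬quarantine_budget); with O(encrypt_manifest) we get O(¬quarantine_budget).
Premise 10 is O(¬take_oath ⊃ quarantine_budget); contrapositively O(¬quarantine_budget ⊃ take_oath). Since O(¬quarantine_budget) holds, K gives O(take_oath).
From O(take_oath) and premise 3, O(take_oath ⊃ hold_funds), we obtain O(hold_funds).
Premise 6 is O(tag_asset ⊃ ¬hold_funds); contrapositively O(hold_funds ⊃ ¬tag_asset). Since O(hold_funds) holds, K gives O(¬tag_asset).
Premise 8 is O(¬audit_certificate ⊃ tag_asset); contrapositively O(¬tag_asset ⊃ audit_certificate). Since O(¬tag_asset) holds, K gives O(audit_certificate).
Premises 1, 2, 7, 9, 12 do not contribute to this derivation.
Hence audit_certificate is obligatory.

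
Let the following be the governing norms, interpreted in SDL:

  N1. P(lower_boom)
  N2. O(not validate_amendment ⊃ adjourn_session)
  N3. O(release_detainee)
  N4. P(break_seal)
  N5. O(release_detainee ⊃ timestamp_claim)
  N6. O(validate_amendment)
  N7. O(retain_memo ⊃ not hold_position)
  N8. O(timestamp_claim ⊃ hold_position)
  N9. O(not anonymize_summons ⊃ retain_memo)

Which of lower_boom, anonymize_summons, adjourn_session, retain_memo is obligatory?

Premise 3 states O(release_detainee) outright.
With premise 5, O(release_detainee ⊃ timestamp_claim), the K-axiom yields O(timestamp_claim).
From O(timestamp_claim) and premise 8, O(timestamp_claim ⊃ hold_position), we obtain O(hold_position).
Premise 7 is O(retain_memo ⊃ not hold_position); contrapositively O(hold_position ⊃ not retain_memo). Since O(hold_position) holds, K gives O(not retain_memo).
The contrapositive of premise 9 (O(not anonymize_summons ⊃ retain_memo)) is O(not retain_memo ⊃ anonymize_summons), and O(not retain_memo) is already established, so O(anonymize_summons).
So O(anonymize_summons) holds — anonymize_summons is obligatory. None of the other listed options is made obligatory by any chain of premises.

anonymize_summons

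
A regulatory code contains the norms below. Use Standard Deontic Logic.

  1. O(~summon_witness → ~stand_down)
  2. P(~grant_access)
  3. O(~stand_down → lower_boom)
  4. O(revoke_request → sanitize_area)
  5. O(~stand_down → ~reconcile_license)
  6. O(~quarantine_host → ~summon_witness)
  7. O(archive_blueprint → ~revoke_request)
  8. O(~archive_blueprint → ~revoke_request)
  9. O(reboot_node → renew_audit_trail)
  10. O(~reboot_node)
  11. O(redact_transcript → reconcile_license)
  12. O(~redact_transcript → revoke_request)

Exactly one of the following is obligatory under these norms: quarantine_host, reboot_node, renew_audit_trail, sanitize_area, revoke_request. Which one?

quarantine_host

By case analysis on archive_blueprint: premise 7 gives O(archive_blueprint → ~revoke_request) and premise 8 gives O(~archive_blueprint → ~revoke_request), so O(~revoke_request) either way.
Premise 12, O(~redact_transcript → revoke_request), contraposes to O(~revoke_request → redact_transcript); with O(~revoke_request) we get O(redact_transcript).
Premise 11 is O(redact_transcript → reconcile_license); since O(redact_transcript), deontic closure gives O(reconcile_license).
The contrapositive of premise 5 (O(~stand_down → ~reconcile_license)) is O(reconcile_license → stand_down), and O(reconcile_license) is already established, so O(stand_down).
Premise 1, O(~summon_witness → ~stand_down), contraposes to O(stand_down → summon_witness); with O(stand_down) we get O(summon_witness).
The contrapositive of premise 6 (O(~quarantine_host → ~summon_witness)) is O(summon_witness → quarantine_host), and O(summon_witness) is already established, so O(quarantine_host).
So O(quarantine_host) holds — quarantine_host is obligatory. None of the other listed options is made obligatory by any chain of premises.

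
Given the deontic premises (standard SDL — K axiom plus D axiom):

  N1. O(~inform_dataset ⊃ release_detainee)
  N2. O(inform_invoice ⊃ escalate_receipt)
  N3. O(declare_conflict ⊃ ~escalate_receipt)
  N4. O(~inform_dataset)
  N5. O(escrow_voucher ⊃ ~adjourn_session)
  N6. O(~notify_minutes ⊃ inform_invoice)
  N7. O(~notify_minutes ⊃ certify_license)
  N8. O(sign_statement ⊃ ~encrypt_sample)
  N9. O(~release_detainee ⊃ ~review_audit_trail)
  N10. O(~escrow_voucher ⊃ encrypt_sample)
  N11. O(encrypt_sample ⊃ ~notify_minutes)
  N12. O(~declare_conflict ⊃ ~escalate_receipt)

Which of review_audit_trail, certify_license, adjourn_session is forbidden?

Premises 3 and 12 are O(declare_conflict ⊃ ~escalate_receipt) and O(~declare_conflict ⊃ ~escalate_receipt); every ideal world satisfies declare_conflict or ~declare_conflict, so in either case ~escalate_receipt holds — hence O(~escalate_receipt).
Premise 2 is O(inform_invoice ⊃ escalate_receipt); contrapositively O(~escalate_receipt ⊃ ~inform_invoice). Since O(~escalate_receipt) holds, K gives O(~inform_invoice).
The contrapositive of premise 6 (O(~notify_minutes ⊃ inform_invoice)) is O(~inform_invoice ⊃ notify_minutes), and O(~inform_invoice) is already established, so O(notify_minutes).
Premise 11, O(encrypt_sample ⊃ ~notify_minutes), contraposes to O(notify_minutes ⊃ ~encrypt_sample); with O(notify_minutes) we get O(~encrypt_sample).
Premise 10, O(~escrow_voucher ⊃ encrypt_sample), contraposes to O(~encrypt_sample ⊃ escrow_voucher); with O(~encrypt_sample) we get O(escrow_voucher).
From O(escrow_voucher) and premise 5, O(escrow_voucher ⊃ ~adjourn_session), we obtain O(~adjourn_session).
So O(~adjourn_session) holds, i.e. adjourn_session is forbidden. None of the other listed options is forbidden under the premises.

adjourn_session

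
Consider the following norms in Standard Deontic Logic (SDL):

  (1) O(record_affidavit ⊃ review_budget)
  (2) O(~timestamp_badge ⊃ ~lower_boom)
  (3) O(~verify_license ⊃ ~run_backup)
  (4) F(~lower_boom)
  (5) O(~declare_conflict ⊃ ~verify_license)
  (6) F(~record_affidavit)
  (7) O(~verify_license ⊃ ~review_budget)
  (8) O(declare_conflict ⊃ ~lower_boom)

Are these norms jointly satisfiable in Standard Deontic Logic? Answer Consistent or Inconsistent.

Inconsistent

F(~record_affidavit) at premise 6 means O(record_affidavit).
With premise 1, O(record_affidavit ⊃ review_budget), the K-axiom yields O(review_budget).
The contrapositive of premise 7 (O(~verify_license ⊃ ~review_budget)) is O(review_budget ⊃ verify_license), and O(review_budget) is already established, so O(verify_license).
Premise 5, O(~declare_conflict ⊃ ~verify_license), contraposes to O(verify_license ⊃ declare_conflict); with O(verify_license) we get O(declare_conflict).
Premise 8 is O(declare_conflict ⊃ ~lower_boom); since O(declare_conflict), deontic closure gives O(~lower_boom).
Yet premise 4 is F(~lower_boom), i.e. O(lower_boom).
We now have both O(~lower_boom) and O(lower_boom) — lower_boom is simultaneously obligatory and forbidden, violating the D-axiom.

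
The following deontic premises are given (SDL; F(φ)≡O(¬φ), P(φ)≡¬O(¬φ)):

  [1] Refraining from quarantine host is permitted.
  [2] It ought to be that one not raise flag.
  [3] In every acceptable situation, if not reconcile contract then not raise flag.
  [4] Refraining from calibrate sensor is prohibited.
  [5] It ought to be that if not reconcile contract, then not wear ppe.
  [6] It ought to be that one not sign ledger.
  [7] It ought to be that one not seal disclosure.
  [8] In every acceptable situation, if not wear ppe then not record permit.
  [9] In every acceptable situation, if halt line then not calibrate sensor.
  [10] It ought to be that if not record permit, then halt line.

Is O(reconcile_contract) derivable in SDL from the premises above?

Yes

F(¬calibrate_sensor) at premise 4 means O(calibrate_sensor).
Premise 9, O(halt_line → ¬calibrate_sensor), contraposes to O(calibrate_sensor → ¬halt_line); with O(calibrate_sensor) we get O(¬halt_line).
Premise 10, O(¬record_permit → halt_line), contraposes to O(¬halt_line → record_permit); with O(¬halt_line) we get O(record_permit).
Premise 8 is O(¬wear_ppe → ¬record_permit); contrapositively O(record_permit → wear_ppe). Since O(record_permit) holds, K gives O(wear_ppe).
Premise 5 is O(¬reconcile_contract → ¬wear_ppe); contrapositively O(wear_ppe → reconcile_contract). Since O(wear_ppe) holds, K gives O(reconcile_contract).
Premises 1, 2, 3, 6, 7 do not contribute to this derivation.
So O(reconcile_contract) follows.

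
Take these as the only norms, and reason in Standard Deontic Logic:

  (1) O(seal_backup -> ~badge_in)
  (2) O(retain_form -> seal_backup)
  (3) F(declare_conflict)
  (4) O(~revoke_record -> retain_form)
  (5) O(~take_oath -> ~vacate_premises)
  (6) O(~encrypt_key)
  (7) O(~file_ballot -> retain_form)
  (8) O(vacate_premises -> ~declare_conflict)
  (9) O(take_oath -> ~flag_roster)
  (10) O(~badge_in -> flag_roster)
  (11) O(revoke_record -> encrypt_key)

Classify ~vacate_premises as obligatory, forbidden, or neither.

Premise 6 gives O(~encrypt_key).
Premise 11, O(revoke_record -> encrypt_key), contraposes to O(~encrypt_key -> ~revoke_record); with O(~encrypt_key) we get O(~revoke_record).
Premise 4 is O(~revoke_record -> retain_form); since O(~revoke_record), deontic closure gives O(retain_form).
Premise 2 is O(retain_form -> seal_backup); since O(retain_form), deontic closure gives O(seal_backup).
From O(seal_backup) and premise 1, O(seal_backup -> ~badge_in), we obtain O(~badge_in).
From O(~badge_in) and premise 10, O(~badge_in -> flag_roster), we obtain O(flag_roster).
The contrapositive of premise 9 (O(take_oath -> ~flag_roster)) is O(flag_roster -> ~take_oath), and O(flag_roster) is already established, so O(~take_oath).
Applying K to premise 5 (O(~take_oath -> ~vacate_premises)) and O(~take_oath) yields O(~vacate_premises).
Premises 3, 7, 8 do not contribute to this derivation.
Hence ~vacate_premises is obligatory.

Obligatory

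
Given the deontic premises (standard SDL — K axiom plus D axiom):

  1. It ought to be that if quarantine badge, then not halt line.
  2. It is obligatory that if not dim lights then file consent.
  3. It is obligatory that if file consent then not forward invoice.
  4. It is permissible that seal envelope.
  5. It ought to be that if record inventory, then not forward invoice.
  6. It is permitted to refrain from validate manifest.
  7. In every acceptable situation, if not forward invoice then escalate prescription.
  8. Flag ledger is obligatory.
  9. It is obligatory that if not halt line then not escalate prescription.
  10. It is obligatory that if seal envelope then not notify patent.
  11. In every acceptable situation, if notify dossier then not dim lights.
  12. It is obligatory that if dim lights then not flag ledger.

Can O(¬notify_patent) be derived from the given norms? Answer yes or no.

Premise 10 is O(seal_envelope → ¬notify_patent), but O(seal_envelope) is not derivable from the premises (the permission P(seal_envelope) asserts only ¬O(¬seal_envelope), not O(seal_envelope)), so it does not yield O(¬notify_patent).
No other premise forces O(¬notify_patent). An ideal world satisfying every premise can still have ¬notify_patent false, so O(¬notify_patent) is not derivable.

No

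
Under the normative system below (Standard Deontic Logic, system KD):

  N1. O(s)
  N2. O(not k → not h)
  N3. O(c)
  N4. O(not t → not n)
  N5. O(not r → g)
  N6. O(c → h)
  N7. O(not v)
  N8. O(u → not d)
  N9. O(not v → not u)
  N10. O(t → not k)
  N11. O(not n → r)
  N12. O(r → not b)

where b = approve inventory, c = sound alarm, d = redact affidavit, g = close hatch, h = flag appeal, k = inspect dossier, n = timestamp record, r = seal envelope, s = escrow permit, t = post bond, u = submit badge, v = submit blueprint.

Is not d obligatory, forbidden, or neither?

Neither

Premise 8 is O(u → not d), but O(u) is not derivable from the premises, so it does not yield O(not d).
No premise or chain of K-axiom applications forces O(not d), and none forces O(d). So not d is neither obligatory nor forbidden under these norms.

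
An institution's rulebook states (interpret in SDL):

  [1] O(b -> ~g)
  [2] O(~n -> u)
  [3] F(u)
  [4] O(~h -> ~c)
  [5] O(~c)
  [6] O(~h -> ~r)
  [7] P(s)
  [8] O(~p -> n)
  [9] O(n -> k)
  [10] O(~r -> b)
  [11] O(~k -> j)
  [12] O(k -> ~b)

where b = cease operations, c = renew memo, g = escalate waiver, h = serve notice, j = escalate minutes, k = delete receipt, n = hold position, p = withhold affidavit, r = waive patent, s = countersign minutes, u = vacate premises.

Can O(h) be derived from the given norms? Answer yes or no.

Yes

Premise 3, F(u), is equivalent to O(~u).
Premise 2 is O(~n -> u); contrapositively O(~u -> n). Since O(~u) holds, K gives O(n).
From O(n) and premise 9, O(n -> k), we obtain O(k).
Premise 12 is O(k -> ~b); since O(k), deontic closure gives O(~b).
Premise 10 is O(~r -> b); contrapositively O(~b -> r). Since O(~b) holds, K gives O(r).
The contrapositive of premise 6 (O(~h -> ~r)) is O(r -> h), and O(r) is already established, so O(h).
Premises 1, 4, 5, 7, 8, 11 do not contribute to this derivation.
So O(h) follows.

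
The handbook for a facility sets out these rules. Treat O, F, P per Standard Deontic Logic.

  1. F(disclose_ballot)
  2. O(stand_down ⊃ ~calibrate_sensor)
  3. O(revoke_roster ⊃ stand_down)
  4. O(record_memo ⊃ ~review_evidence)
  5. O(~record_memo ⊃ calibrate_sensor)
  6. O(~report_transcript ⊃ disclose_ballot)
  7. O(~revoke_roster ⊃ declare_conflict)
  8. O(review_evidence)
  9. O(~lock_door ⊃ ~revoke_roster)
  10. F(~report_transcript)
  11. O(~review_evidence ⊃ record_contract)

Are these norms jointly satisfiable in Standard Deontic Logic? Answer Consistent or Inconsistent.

Consistent

Premise 6 is O(~report_transcript ⊃ disclose_ballot), but O(~report_transcript) is not derivable from the premises, so it does not yield O(disclose_ballot).
So O(disclose_ballot) is not derivable, and the apparent clash with O(~disclose_ballot) does not arise.
A world satisfying every obligation exists (e.g. calibrate_sensor=true, declare_conflict=true, disclose_ballot=false, lock_door=false, record_contract=false, record_memo=false, report_transcript=true, review_evidence=true, revoke_roster=false, stand_down=false); no atom is both obligatory and forbidden, so the set is consistent.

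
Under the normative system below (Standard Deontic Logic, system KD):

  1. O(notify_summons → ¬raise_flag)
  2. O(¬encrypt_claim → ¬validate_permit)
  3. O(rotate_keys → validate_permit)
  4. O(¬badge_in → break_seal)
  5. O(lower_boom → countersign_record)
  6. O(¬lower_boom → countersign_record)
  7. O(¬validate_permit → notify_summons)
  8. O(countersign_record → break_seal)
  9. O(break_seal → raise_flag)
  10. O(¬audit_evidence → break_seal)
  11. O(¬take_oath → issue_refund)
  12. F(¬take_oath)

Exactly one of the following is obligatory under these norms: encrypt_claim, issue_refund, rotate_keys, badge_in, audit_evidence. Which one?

By case analysis on lower_boom: premise 5 gives O(lower_boom → countersign_record) and premise 6 gives O(¬lower_boom → countersign_record), so O(countersign_record) either way.
Applying K to premise 8 (O(countersign_record → break_seal)) and O(countersign_record) yields O(break_seal).
From O(break_seal) and premise 9, O(break_seal → raise_flag), we obtain O(raise_flag).
The contrapositive of premise 1 (O(notify_summons → ¬raise_flag)) is O(raise_flag → ¬notify_summons), and O(raise_flag) is already established, so O(¬notify_summons).
The contrapositive of premise 7 (O(¬validate_permit → notify_summons)) is O(¬notify_summons → validate_permit), and O(¬notify_summons) is already established, so O(validate_permit).
Premise 2 is O(¬encrypt_claim → ¬validate_permit); contrapositively O(validate_permit → encrypt_claim). Since O(validate_permit) holds, K gives O(encrypt_claim).
So O(encrypt_claim) holds — encrypt_claim is obligatory. None of the other listed options is made obligatory by any chain of premises.

encrypt_claim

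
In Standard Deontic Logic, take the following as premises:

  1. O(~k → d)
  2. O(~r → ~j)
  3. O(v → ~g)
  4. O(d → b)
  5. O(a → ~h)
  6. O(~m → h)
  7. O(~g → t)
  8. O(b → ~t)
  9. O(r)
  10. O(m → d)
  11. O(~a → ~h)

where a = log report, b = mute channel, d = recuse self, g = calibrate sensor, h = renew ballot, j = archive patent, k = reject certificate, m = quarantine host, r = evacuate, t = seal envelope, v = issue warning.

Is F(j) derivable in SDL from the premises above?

No

Premise 2 is O(~r → ~j), but O(~r) is not derivable from the premises, so it does not yield O(~j).
No other premise forces O(~j). An ideal world satisfying every premise can still have j true, so F(j) is not derivable.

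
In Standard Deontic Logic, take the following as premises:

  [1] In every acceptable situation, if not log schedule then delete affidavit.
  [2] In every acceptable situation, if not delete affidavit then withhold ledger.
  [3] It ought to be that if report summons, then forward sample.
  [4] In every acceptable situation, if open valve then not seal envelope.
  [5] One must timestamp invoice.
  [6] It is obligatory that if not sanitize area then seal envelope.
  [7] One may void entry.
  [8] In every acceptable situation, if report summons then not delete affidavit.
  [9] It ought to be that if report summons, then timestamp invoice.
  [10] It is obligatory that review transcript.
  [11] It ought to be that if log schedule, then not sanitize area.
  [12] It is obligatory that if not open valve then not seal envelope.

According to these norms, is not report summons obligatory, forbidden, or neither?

Premises 4 and 12 are O(open_valve → ¬seal_envelope) and O(¬open_valve → ¬seal_envelope); every ideal world satisfies open_valve or ¬open_valve, so in either case ¬seal_envelope holds — hence O(¬seal_envelope).
Premise 6, O(¬sanitize_area → seal_envelope), contraposes to O(¬seal_envelope → sanitize_area); with O(¬seal_envelope) we get O(sanitize_area).
Premise 11 is O(log_schedule → ¬sanitize_area); contrapositively O(sanitize_area → ¬log_schedule). Since O(sanitize_area) holds, K gives O(¬log_schedule).
From O(¬log_schedule) and premise 1, O(¬log_schedule → delete_affidavit), we obtain O(delete_affidavit).
Premise 8, O(report_summons → ¬delete_affidavit), contraposes to O(delete_affidavit → ¬report_summons); with O(delete_affidavit) we get O(¬report_summons).
Premises 2, 3, 5, 7, 9, 10 do not contribute to this derivation.
Hence ¬report_summons is obligatory.

Obligatory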